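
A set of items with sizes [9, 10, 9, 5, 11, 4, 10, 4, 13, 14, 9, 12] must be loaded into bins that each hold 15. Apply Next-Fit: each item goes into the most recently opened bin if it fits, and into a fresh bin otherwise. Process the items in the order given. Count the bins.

9 bins

9 → bin 1 (remaining 6)
10 → bin 2 (remaining 5)
9 → bin 3 (remaining 6)
5 → bin 3 (remaining 1)
11 → bin 4 (remaining 4)
4 → bin 4 (remaining 0)
10 → bin 5 (remaining 5)
4 → bin 5 (remaining 1)
13 → bin 6 (remaining 2)
14 → bin 7 (remaining 1)
9 → bin 8 (remaining 6)
12 → bin 9 (remaining 3)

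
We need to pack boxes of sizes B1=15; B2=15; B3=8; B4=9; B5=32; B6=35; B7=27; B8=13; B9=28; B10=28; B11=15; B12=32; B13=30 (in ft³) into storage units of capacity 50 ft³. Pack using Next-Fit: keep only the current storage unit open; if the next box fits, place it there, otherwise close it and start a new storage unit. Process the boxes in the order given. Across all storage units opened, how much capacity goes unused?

storage unit 1: place B1 (15 ft³), 35 ft³ left
storage unit 1: place B2 (15 ft³), 20 ft³ left
storage unit 1: place B3 (8 ft³), 12 ft³ left
storage unit 1: place B4 (9 ft³), 3 ft³ left
storage unit 2: place B5 (32 ft³), 18 ft³ left
storage unit 3: place B6 (35 ft³), 15 ft³ left
storage unit 4: place B7 (27 ft³), 23 ft³ left
storage unit 4: place B8 (13 ft³), 10 ft³ left
storage unit 5: place B9 (28 ft³), 22 ft³ left
storage unit 6: place B10 (28 ft³), 22 ft³ left
storage unit 6: place B11 (15 ft³), 7 ft³ left
storage unit 7: place B12 (32 ft³), 18 ft³ left
storage unit 8: place B13 (30 ft³), 20 ft³ left
8 storage units × 50 ft³ = 400 ft³; used 287 ft³; unused 113 ft³.

113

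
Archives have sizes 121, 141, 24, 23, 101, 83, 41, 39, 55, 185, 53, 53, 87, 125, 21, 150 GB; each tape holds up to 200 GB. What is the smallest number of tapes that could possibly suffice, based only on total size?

7 tapes

Total size = 121 + 141 + 24 + 23 + 101 + 83 + 41 + 39 + 55 + 185 + 53 + 53 + 87 + 125 + 21 + 150 = 1302 GB.
⌈1302 / 200⌉ = 7.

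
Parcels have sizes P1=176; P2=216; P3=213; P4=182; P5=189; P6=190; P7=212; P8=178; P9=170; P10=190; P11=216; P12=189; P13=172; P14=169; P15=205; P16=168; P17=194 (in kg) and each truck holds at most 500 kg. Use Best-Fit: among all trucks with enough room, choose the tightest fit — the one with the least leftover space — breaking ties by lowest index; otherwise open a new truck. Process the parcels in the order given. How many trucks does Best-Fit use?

Put P1 (176 kg) in truck 1; 324 kg remain.
Put P2 (216 kg) in truck 1; 108 kg remain.
Put P3 (213 kg) in truck 2; 287 kg remain.
Put P4 (182 kg) in truck 2; 105 kg remain.
Put P5 (189 kg) in truck 3; 311 kg remain.
Put P6 (190 kg) in truck 3; 121 kg remain.
Put P7 (212 kg) in truck 4; 288 kg remain.
Put P8 (178 kg) in truck 4; 110 kg remain.
Put P9 (170 kg) in truck 5; 330 kg remain.
Put P10 (190 kg) in truck 5; 140 kg remain.
Put P11 (216 kg) in truck 6; 284 kg remain.
Put P12 (189 kg) in truck 6; 95 kg remain.
Put P13 (172 kg) in truck 7; 328 kg remain.
Put P14 (169 kg) in truck 7; 159 kg remain.
Put P15 (205 kg) in truck 8; 295 kg remain.
Put P16 (168 kg) in truck 8; 127 kg remain.
Put P17 (194 kg) in truck 9; 306 kg remain.

9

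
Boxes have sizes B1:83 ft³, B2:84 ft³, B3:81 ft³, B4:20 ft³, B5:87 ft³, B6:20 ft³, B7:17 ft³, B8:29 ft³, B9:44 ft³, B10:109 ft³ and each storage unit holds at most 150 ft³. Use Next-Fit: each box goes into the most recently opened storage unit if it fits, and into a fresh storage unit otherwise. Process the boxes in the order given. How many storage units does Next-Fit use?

6 storage units

storage unit 1: place B1 (83 ft³), 67 ft³ left
storage unit 2: place B2 (84 ft³), 66 ft³ left
storage unit 3: place B3 (81 ft³), 69 ft³ left
storage unit 3: place B4 (20 ft³), 49 ft³ left
storage unit 4: place B5 (87 ft³), 63 ft³ left
storage unit 4: place B6 (20 ft³), 43 ft³ left
storage unit 4: place B7 (17 ft³), 26 ft³ left
storage unit 5: place B8 (29 ft³), 121 ft³ left
storage unit 5: place B9 (44 ft³), 77 ft³ left
storage unit 6: place B10 (109 ft³), 41 ft³ left
Final storage units: [83] [84] [81,20] [87,20,17] [29,44] [109].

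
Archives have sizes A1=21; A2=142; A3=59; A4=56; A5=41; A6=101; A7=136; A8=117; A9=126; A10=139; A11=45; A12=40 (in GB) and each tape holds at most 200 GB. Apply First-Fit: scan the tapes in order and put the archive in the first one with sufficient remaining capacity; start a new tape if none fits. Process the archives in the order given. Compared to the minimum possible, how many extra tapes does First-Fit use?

First-Fit: [21,142] [59,56,41,40] [101,45] [136] [117] [126] [139] → 7 tapes.
Total size 1023 GB; any packing needs at least ⌈1023/200⌉ = 6 tapes.
An optimal packing achieves that bound: [142,56] [139,59] [136,45] [126,41,21] [117,40] [101] → 6 tapes.
Excess: 7 − 6 = 1.

1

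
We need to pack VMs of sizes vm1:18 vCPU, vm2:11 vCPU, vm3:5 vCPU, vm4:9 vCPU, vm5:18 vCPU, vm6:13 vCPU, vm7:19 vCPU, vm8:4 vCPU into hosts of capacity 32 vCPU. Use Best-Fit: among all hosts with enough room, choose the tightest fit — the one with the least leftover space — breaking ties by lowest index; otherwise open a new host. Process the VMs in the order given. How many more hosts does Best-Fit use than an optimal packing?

0

Best-Fit: [18,11] [5,9,18] [13,19] [4] → 4 hosts.
Total size 97 vCPU; any packing needs at least ⌈97/32⌉ = 4 hosts.
So 4 is already optimal.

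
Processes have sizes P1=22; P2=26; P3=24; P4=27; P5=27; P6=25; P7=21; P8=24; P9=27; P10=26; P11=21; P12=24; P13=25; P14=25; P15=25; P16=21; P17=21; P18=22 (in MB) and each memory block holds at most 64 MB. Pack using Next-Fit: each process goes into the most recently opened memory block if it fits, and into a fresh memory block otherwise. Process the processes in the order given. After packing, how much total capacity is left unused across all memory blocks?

memory block 1: place P1 (22 MB), 42 MB left
memory block 1: place P2 (26 MB), 16 MB left
memory block 2: place P3 (24 MB), 40 MB left
memory block 2: place P4 (27 MB), 13 MB left
memory block 3: place P5 (27 MB), 37 MB left
memory block 3: place P6 (25 MB), 12 MB left
memory block 4: place P7 (21 MB), 43 MB left
memory block 4: place P8 (24 MB), 19 MB left
memory block 5: place P9 (27 MB), 37 MB left
memory block 5: place P10 (26 MB), 11 MB left
memory block 6: place P11 (21 MB), 43 MB left
memory block 6: place P12 (24 MB), 19 MB left
memory block 7: place P13 (25 MB), 39 MB left
memory block 7: place P14 (25 MB), 14 MB left
memory block 8: place P15 (25 MB), 39 MB left
memory block 8: place P16 (21 MB), 18 MB left
memory block 9: place P17 (21 MB), 43 MB left
memory block 9: place P18 (22 MB), 21 MB left
9 memory blocks × 64 MB = 576 MB; used 433 MB; unused 143 MB.

143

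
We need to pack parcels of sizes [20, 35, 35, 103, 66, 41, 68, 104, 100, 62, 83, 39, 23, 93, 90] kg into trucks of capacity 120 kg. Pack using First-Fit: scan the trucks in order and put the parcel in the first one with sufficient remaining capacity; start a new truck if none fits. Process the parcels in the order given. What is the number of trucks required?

truck 1: place 20 kg, 100 kg left
truck 1: place 35 kg, 65 kg left
truck 1: place 35 kg, 30 kg left
truck 2: place 103 kg, 17 kg left
truck 3: place 66 kg, 54 kg left
truck 3: place 41 kg, 13 kg left
truck 4: place 68 kg, 52 kg left
truck 5: place 104 kg, 16 kg left
truck 6: place 100 kg, 20 kg left
truck 7: place 62 kg, 58 kg left
truck 8: place 83 kg, 37 kg left
truck 4: place 39 kg, 13 kg left
truck 1: place 23 kg, 7 kg left
truck 9: place 93 kg, 27 kg left
truck 10: place 90 kg, 30 kg left
Final trucks: [20,35,35,23] [103] [66,41] [68,39] [104] [100] [62] [83] [93] [90].

10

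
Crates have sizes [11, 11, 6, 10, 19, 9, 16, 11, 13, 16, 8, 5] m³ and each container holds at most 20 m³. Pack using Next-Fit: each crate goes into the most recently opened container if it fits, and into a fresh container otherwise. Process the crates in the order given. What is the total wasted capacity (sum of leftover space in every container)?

Put 11 m³ in container 1; 9 m³ remain.
Put 11 m³ in container 2; 9 m³ remain.
Put 6 m³ in container 2; 3 m³ remain.
Put 10 m³ in container 3; 10 m³ remain.
Put 19 m³ in container 4; 1 m³ remain.
Put 9 m³ in container 5; 11 m³ remain.
Put 16 m³ in container 6; 4 m³ remain.
Put 11 m³ in container 7; 9 m³ remain.
Put 13 m³ in container 8; 7 m³ remain.
Put 16 m³ in container 9; 4 m³ remain.
Put 8 m³ in container 10; 12 m³ remain.
Put 5 m³ in container 10; 7 m³ remain.
10 containers × 20 m³ = 200 m³; used 135 m³; unused 65 m³.

65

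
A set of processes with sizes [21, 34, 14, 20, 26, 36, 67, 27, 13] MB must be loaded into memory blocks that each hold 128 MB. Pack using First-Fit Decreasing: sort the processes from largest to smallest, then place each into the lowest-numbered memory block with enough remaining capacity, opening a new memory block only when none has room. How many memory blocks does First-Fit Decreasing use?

Sorted descending: 67, 36, 34, 27, 26, 21, 20, 14, 13.
Put 67 MB in memory block 1; 61 MB remain.
Put 36 MB in memory block 1; 25 MB remain.
Put 34 MB in memory block 2; 94 MB remain.
Put 27 MB in memory block 2; 67 MB remain.
Put 26 MB in memory block 2; 41 MB remain.
Put 21 MB in memory block 1; 4 MB remain.
Put 20 MB in memory block 2; 21 MB remain.
Put 14 MB in memory block 2; 7 MB remain.
Put 13 MB in memory block 3; 115 MB remain.
Final memory blocks: [67,36,21] [34,27,26,20,14] [13].

3 memory blocks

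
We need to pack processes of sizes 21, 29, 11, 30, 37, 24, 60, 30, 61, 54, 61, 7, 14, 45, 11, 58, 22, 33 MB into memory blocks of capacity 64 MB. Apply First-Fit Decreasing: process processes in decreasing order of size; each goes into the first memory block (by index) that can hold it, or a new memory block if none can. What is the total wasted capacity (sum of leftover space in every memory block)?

96

Sorted descending: 61, 61, 60, 58, 54, 45, 37, 33, 30, 30, 29, 24, 22, 21, 14, 11, 11, 7.
Put 61 MB in memory block 1; 3 MB remain.
Put 61 MB in memory block 2; 3 MB remain.
Put 60 MB in memory block 3; 4 MB remain.
Put 58 MB in memory block 4; 6 MB remain.
Put 54 MB in memory block 5; 10 MB remain.
Put 45 MB in memory block 6; 19 MB remain.
Put 37 MB in memory block 7; 27 MB remain.
Put 33 MB in memory block 8; 31 MB remain.
Put 30 MB in memory block 8; 1 MB remain.
Put 30 MB in memory block 9; 34 MB remain.
Put 29 MB in memory block 9; 5 MB remain.
Put 24 MB in memory block 7; 3 MB remain.
Put 22 MB in memory block 10; 42 MB remain.
Put 21 MB in memory block 10; 21 MB remain.
Put 14 MB in memory block 6; 5 MB remain.
Put 11 MB in memory block 10; 10 MB remain.
Put 11 MB in memory block 11; 53 MB remain.
Put 7 MB in memory block 5; 3 MB remain.
11 memory blocks × 64 MB = 704 MB; used 608 MB; unused 96 MB.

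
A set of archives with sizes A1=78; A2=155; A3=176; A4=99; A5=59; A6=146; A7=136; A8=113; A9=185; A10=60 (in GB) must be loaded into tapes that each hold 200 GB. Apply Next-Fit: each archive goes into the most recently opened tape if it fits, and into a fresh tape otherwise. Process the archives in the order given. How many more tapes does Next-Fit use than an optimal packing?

2

Next-Fit: [78] [155] [176] [99,59] [146] [136] [113] [185] [60] → 9 tapes.
Total size 1207 GB; any packing needs at least ⌈1207/200⌉ = 7 tapes.
An optimal packing achieves that bound: [185] [176] [155] [146] [136,60] [113,78] [99,59] → 7 tapes.
Excess: 9 − 7 = 2.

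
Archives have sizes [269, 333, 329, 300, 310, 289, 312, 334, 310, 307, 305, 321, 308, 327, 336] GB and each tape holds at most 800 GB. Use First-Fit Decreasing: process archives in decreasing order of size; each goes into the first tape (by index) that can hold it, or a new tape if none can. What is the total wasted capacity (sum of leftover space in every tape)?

1710

Sorted descending: 336, 334, 333, 329, 327, 321, 312, 310, 310, 308, 307, 305, 300, 289, 269.
Put 336 GB in tape 1; 464 GB remain.
Put 334 GB in tape 1; 130 GB remain.
Put 333 GB in tape 2; 467 GB remain.
Put 329 GB in tape 2; 138 GB remain.
Put 327 GB in tape 3; 473 GB remain.
Put 321 GB in tape 3; 152 GB remain.
Put 312 GB in tape 4; 488 GB remain.
Put 310 GB in tape 4; 178 GB remain.
Put 310 GB in tape 5; 490 GB remain.
Put 308 GB in tape 5; 182 GB remain.
Put 307 GB in tape 6; 493 GB remain.
Put 305 GB in tape 6; 188 GB remain.
Put 300 GB in tape 7; 500 GB remain.
Put 289 GB in tape 7; 211 GB remain.
Put 269 GB in tape 8; 531 GB remain.
8 tapes × 800 GB = 6400 GB; used 4690 GB; unused 1710 GB.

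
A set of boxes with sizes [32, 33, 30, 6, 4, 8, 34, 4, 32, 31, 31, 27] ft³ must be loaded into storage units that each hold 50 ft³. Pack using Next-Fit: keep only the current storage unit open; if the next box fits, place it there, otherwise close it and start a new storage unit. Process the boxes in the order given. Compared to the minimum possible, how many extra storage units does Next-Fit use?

Next-Fit: [32] [33] [30,6,4,8] [34,4] [32] [31] [31] [27] → 8 storage units.
8 boxes exceed 25 ft³ (half the capacity), and no two of those can share a storage unit, so at least 8 storage units are needed.
So 8 is already optimal.

0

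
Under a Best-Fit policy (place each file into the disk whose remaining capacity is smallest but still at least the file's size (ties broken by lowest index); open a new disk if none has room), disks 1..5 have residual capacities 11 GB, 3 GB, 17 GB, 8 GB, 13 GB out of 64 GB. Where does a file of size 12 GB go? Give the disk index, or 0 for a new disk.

Disks with room: disk 3 (17 GB), disk 5 (13 GB).
Tightest fit is disk 5 with 13 GB free.

5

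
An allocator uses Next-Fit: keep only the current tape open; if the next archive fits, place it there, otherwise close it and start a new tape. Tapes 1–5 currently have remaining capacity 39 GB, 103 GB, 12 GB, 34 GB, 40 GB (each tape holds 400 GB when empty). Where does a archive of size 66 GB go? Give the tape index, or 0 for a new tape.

0

Next-Fit only looks at tape 5, which has 40 GB free.
66 GB does not fit, so a new tape is opened.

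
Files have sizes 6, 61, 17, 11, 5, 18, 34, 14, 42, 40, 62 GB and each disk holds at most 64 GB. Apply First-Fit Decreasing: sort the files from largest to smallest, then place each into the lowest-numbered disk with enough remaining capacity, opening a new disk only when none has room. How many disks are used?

5

Sorted descending: 62, 61, 42, 40, 34, 18, 17, 14, 11, 6, 5.
62 GB → disk 1 (remaining 2 GB)
61 GB → disk 2 (remaining 3 GB)
42 GB → disk 3 (remaining 22 GB)
40 GB → disk 4 (remaining 24 GB)
34 GB → disk 5 (remaining 30 GB)
18 GB → disk 3 (remaining 4 GB)
17 GB → disk 4 (remaining 7 GB)
14 GB → disk 5 (remaining 16 GB)
11 GB → disk 5 (remaining 5 GB)
6 GB → disk 4 (remaining 1 GB)
5 GB → disk 5 (remaining 0 GB)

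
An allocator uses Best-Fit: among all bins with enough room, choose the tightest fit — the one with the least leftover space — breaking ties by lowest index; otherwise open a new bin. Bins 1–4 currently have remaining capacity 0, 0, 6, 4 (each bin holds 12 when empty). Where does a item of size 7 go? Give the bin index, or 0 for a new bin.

No bin has ≥ 7 free, so a new bin is opened.

0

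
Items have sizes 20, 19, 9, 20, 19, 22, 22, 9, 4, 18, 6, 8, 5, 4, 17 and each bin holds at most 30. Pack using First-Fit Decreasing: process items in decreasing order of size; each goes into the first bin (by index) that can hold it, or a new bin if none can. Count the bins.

8 bins

Sorted descending: 22, 22, 20, 20, 19, 19, 18, 17, 9, 9, 8, 6, 5, 4, 4.
Put 22 in bin 1; 8 remain.
Put 22 in bin 2; 8 remain.
Put 20 in bin 3; 10 remain.
Put 20 in bin 4; 10 remain.
Put 19 in bin 5; 11 remain.
Put 19 in bin 6; 11 remain.
Put 18 in bin 7; 12 remain.
Put 17 in bin 8; 13 remain.
Put 9 in bin 3; 1 remain.
Put 9 in bin 4; 1 remain.
Put 8 in bin 1; 0 remain.
Put 6 in bin 2; 2 remain.
Put 5 in bin 5; 6 remain.
Put 4 in bin 5; 2 remain.
Put 4 in bin 6; 7 remain.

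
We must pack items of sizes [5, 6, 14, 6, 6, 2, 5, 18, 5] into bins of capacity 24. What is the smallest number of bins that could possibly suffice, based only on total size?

Total size = 5 + 6 + 14 + 6 + 6 + 2 + 5 + 18 + 5 = 67.
⌈67 / 24⌉ = 3.

3 bins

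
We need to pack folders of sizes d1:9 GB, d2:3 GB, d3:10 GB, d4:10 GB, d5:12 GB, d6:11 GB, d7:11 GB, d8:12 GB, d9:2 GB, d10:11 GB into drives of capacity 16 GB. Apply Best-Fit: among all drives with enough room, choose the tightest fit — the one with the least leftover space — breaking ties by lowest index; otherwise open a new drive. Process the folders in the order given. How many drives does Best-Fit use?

8

d1 (9 GB) → drive 1 (remaining 7 GB)
d2 (3 GB) → drive 1 (remaining 4 GB)
d3 (10 GB) → drive 2 (remaining 6 GB)
d4 (10 GB) → drive 3 (remaining 6 GB)
d5 (12 GB) → drive 4 (remaining 4 GB)
d6 (11 GB) → drive 5 (remaining 5 GB)
d7 (11 GB) → drive 6 (remaining 5 GB)
d8 (12 GB) → drive 7 (remaining 4 GB)
d9 (2 GB) → drive 1 (remaining 2 GB)
d10 (11 GB) → drive 8 (remaining 5 GB)
Final drives: [9,3,2] [10] [10] [12] [11] [11] [12] [11].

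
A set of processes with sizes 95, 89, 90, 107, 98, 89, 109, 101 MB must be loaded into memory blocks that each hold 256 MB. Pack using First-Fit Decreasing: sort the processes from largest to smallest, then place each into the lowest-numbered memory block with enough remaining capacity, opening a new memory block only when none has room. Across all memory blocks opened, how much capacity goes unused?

246

Sorted descending: 109, 107, 101, 98, 95, 90, 89, 89.
Put 109 MB in memory block 1; 147 MB remain.
Put 107 MB in memory block 1; 40 MB remain.
Put 101 MB in memory block 2; 155 MB remain.
Put 98 MB in memory block 2; 57 MB remain.
Put 95 MB in memory block 3; 161 MB remain.
Put 90 MB in memory block 3; 71 MB remain.
Put 89 MB in memory block 4; 167 MB remain.
Put 89 MB in memory block 4; 78 MB remain.
4 memory blocks × 256 MB = 1024 MB; used 778 MB; unused 246 MB.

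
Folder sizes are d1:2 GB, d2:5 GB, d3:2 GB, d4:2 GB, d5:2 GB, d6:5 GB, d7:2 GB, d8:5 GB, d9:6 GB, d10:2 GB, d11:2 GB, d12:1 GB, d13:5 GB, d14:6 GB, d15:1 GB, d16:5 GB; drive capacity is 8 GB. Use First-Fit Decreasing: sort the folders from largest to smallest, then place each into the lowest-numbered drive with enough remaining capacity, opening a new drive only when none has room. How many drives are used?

7 drives

Sorted descending: 6, 6, 5, 5, 5, 5, 5, 2, 2, 2, 2, 2, 2, 2, 1, 1.
drive 1: place 6 GB, 2 GB left
drive 2: place 6 GB, 2 GB left
drive 3: place 5 GB, 3 GB left
drive 4: place 5 GB, 3 GB left
drive 5: place 5 GB, 3 GB left
drive 6: place 5 GB, 3 GB left
drive 7: place 5 GB, 3 GB left
drive 1: place 2 GB, 0 GB left
drive 2: place 2 GB, 0 GB left
drive 3: place 2 GB, 1 GB left
drive 4: place 2 GB, 1 GB left
drive 5: place 2 GB, 1 GB left
drive 6: place 2 GB, 1 GB left
drive 7: place 2 GB, 1 GB left
drive 3: place 1 GB, 0 GB left
drive 4: place 1 GB, 0 GB left
Final drives: [6,2] [6,2] [5,2,1] [5,2,1] [5,2] [5,2] [5,2].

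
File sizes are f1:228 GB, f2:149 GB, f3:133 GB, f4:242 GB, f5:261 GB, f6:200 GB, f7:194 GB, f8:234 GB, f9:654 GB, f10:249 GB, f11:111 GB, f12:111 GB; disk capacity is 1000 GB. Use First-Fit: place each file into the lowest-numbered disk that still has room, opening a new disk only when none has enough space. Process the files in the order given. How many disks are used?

3 disks

disk 1: place f1 (228 GB), 772 GB left
disk 1: place f2 (149 GB), 623 GB left
disk 1: place f3 (133 GB), 490 GB left
disk 1: place f4 (242 GB), 248 GB left
disk 2: place f5 (261 GB), 739 GB left
disk 1: place f6 (200 GB), 48 GB left
disk 2: place f7 (194 GB), 545 GB left
disk 2: place f8 (234 GB), 311 GB left
disk 3: place f9 (654 GB), 346 GB left
disk 2: place f10 (249 GB), 62 GB left
disk 3: place f11 (111 GB), 235 GB left
disk 3: place f12 (111 GB), 124 GB left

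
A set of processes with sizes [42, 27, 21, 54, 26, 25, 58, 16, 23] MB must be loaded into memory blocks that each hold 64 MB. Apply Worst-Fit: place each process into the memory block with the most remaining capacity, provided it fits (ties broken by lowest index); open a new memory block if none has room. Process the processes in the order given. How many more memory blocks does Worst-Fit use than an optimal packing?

1

Worst-Fit: [42,16] [27,21] [54] [26,25] [58] [23] → 6 memory blocks.
Total size 292 MB; any packing needs at least ⌈292/64⌉ = 5 memory blocks.
An optimal packing achieves that bound: [58] [54] [42,21] [27,26] [25,23,16] → 5 memory blocks.
Excess: 6 − 5 = 1.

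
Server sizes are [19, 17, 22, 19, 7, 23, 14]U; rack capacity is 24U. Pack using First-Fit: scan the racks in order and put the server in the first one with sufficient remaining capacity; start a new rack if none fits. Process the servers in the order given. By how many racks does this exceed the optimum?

0

First-Fit: [19] [17,7] [22] [19] [23] [14] → 6 racks.
Total size 121U; any packing needs at least ⌈121/24⌉ = 6 racks.
So 6 is already optimal.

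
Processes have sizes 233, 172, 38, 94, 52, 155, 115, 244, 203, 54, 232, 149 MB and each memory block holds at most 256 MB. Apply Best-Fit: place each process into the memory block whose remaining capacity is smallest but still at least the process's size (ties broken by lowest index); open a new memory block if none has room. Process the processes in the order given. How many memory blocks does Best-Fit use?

233 MB → memory block 1 (remaining 23 MB)
172 MB → memory block 2 (remaining 84 MB)
38 MB → memory block 2 (remaining 46 MB)
94 MB → memory block 3 (remaining 162 MB)
52 MB → memory block 3 (remaining 110 MB)
155 MB → memory block 4 (remaining 101 MB)
115 MB → memory block 5 (remaining 141 MB)
244 MB → memory block 6 (remaining 12 MB)
203 MB → memory block 7 (remaining 53 MB)
54 MB → memory block 4 (remaining 47 MB)
232 MB → memory block 8 (remaining 24 MB)
149 MB → memory block 9 (remaining 107 MB)

9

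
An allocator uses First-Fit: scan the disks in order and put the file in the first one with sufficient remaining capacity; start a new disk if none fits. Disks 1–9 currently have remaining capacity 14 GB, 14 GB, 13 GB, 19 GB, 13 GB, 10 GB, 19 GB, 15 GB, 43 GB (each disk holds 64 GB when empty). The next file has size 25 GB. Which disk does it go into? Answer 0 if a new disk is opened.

9

Disks with room: disk 9 (43 GB).
The first with room is disk 9.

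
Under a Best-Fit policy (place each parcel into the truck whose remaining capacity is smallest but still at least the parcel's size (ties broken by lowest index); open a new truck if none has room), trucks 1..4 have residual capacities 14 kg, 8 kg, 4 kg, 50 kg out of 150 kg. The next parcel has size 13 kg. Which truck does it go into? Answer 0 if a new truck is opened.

Trucks with room: truck 1 (14 kg), truck 4 (50 kg).
Tightest fit is truck 1 with 14 kg free.

1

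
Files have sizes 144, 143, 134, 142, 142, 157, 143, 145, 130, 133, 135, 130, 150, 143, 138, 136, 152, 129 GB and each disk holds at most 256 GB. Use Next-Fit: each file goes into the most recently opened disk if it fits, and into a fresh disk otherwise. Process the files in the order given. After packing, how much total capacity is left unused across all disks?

2082

disk 1: place 144 GB, 112 GB left
disk 2: place 143 GB, 113 GB left
disk 3: place 134 GB, 122 GB left
disk 4: place 142 GB, 114 GB left
disk 5: place 142 GB, 114 GB left
disk 6: place 157 GB, 99 GB left
disk 7: place 143 GB, 113 GB left
disk 8: place 145 GB, 111 GB left
disk 9: place 130 GB, 126 GB left
disk 10: place 133 GB, 123 GB left
disk 11: place 135 GB, 121 GB left
disk 12: place 130 GB, 126 GB left
disk 13: place 150 GB, 106 GB left
disk 14: place 143 GB, 113 GB left
disk 15: place 138 GB, 118 GB left
disk 16: place 136 GB, 120 GB left
disk 17: place 152 GB, 104 GB left
disk 18: place 129 GB, 127 GB left
18 disks × 256 GB = 4608 GB; used 2526 GB; unused 2082 GB.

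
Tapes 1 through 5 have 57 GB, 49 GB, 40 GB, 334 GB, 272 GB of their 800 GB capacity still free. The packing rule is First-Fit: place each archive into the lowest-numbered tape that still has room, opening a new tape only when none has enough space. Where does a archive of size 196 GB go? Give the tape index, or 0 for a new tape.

Tapes with room: tape 4 (334 GB), tape 5 (272 GB).
The first with room is tape 4.

4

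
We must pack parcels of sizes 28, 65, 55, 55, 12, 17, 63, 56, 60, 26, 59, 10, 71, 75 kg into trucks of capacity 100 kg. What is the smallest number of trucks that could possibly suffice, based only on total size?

7 trucks

Total size = 28 + 65 + 55 + 55 + 12 + 17 + 63 + 56 + 60 + 26 + 59 + 10 + 71 + 75 = 652 kg.
⌈652 / 100⌉ = 7.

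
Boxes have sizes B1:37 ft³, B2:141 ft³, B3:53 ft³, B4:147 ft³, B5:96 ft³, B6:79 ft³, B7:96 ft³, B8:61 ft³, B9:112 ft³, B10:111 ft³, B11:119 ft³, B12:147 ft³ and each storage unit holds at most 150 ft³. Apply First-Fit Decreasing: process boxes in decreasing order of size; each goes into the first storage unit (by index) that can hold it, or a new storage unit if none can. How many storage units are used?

9

Sorted descending: 147, 147, 141, 119, 112, 111, 96, 96, 79, 61, 53, 37.
147 ft³ → storage unit 1 (remaining 3 ft³)
147 ft³ → storage unit 2 (remaining 3 ft³)
141 ft³ → storage unit 3 (remaining 9 ft³)
119 ft³ → storage unit 4 (remaining 31 ft³)
112 ft³ → storage unit 5 (remaining 38 ft³)
111 ft³ → storage unit 6 (remaining 39 ft³)
96 ft³ → storage unit 7 (remaining 54 ft³)
96 ft³ → storage unit 8 (remaining 54 ft³)
79 ft³ → storage unit 9 (remaining 71 ft³)
61 ft³ → storage unit 9 (remaining 10 ft³)
53 ft³ → storage unit 7 (remaining 1 ft³)
37 ft³ → storage unit 5 (remaining 1 ft³)
Final storage units: [147] [147] [141] [119] [112,37] [111] [96,53] [96] [79,61].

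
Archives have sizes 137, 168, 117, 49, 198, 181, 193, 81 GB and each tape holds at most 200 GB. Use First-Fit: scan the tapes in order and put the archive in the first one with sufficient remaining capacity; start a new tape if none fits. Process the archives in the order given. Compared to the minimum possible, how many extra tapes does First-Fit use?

0

First-Fit: [137,49] [168] [117,81] [198] [181] [193] → 6 tapes.
Total size 1124 GB; any packing needs at least ⌈1124/200⌉ = 6 tapes.
So 6 is already optimal.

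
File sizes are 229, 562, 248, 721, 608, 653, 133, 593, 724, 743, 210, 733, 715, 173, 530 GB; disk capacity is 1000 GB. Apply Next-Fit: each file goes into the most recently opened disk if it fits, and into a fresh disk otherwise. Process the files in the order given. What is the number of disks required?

10 disks

disk 1: place 229 GB, 771 GB left
disk 1: place 562 GB, 209 GB left
disk 2: place 248 GB, 752 GB left
disk 2: place 721 GB, 31 GB left
disk 3: place 608 GB, 392 GB left
disk 4: place 653 GB, 347 GB left
disk 4: place 133 GB, 214 GB left
disk 5: place 593 GB, 407 GB left
disk 6: place 724 GB, 276 GB left
disk 7: place 743 GB, 257 GB left
disk 7: place 210 GB, 47 GB left
disk 8: place 733 GB, 267 GB left
disk 9: place 715 GB, 285 GB left
disk 9: place 173 GB, 112 GB left
disk 10: place 530 GB, 470 GB left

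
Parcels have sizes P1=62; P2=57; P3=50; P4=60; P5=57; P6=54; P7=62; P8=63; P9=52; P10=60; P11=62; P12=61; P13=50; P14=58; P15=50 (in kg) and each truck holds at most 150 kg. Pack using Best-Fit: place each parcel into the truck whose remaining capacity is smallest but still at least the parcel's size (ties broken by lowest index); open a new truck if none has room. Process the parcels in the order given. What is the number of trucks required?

8

P1 (62 kg) → truck 1 (remaining 88 kg)
P2 (57 kg) → truck 1 (remaining 31 kg)
P3 (50 kg) → truck 2 (remaining 100 kg)
P4 (60 kg) → truck 2 (remaining 40 kg)
P5 (57 kg) → truck 3 (remaining 93 kg)
P6 (54 kg) → truck 3 (remaining 39 kg)
P7 (62 kg) → truck 4 (remaining 88 kg)
P8 (63 kg) → truck 4 (remaining 25 kg)
P9 (52 kg) → truck 5 (remaining 98 kg)
P10 (60 kg) → truck 5 (remaining 38 kg)
P11 (62 kg) → truck 6 (remaining 88 kg)
P12 (61 kg) → truck 6 (remaining 27 kg)
P13 (50 kg) → truck 7 (remaining 100 kg)
P14 (58 kg) → truck 7 (remaining 42 kg)
P15 (50 kg) → truck 8 (remaining 100 kg)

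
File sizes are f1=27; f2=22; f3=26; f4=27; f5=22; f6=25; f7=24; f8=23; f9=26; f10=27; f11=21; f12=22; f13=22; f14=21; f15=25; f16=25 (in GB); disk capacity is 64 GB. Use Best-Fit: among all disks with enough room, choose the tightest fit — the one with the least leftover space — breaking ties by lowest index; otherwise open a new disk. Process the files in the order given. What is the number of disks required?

f1 (27 GB) → disk 1 (remaining 37 GB)
f2 (22 GB) → disk 1 (remaining 15 GB)
f3 (26 GB) → disk 2 (remaining 38 GB)
f4 (27 GB) → disk 2 (remaining 11 GB)
f5 (22 GB) → disk 3 (remaining 42 GB)
f6 (25 GB) → disk 3 (remaining 17 GB)
f7 (24 GB) → disk 4 (remaining 40 GB)
f8 (23 GB) → disk 4 (remaining 17 GB)
f9 (26 GB) → disk 5 (remaining 38 GB)
f10 (27 GB) → disk 5 (remaining 11 GB)
f11 (21 GB) → disk 6 (remaining 43 GB)
f12 (22 GB) → disk 6 (remaining 21 GB)
f13 (22 GB) → disk 7 (remaining 42 GB)
f14 (21 GB) → disk 6 (remaining 0 GB)
f15 (25 GB) → disk 7 (remaining 17 GB)
f16 (25 GB) → disk 8 (remaining 39 GB)
Final disks: [27,22] [26,27] [22,25] [24,23] [26,27] [21,22,21] [22,25] [25].

8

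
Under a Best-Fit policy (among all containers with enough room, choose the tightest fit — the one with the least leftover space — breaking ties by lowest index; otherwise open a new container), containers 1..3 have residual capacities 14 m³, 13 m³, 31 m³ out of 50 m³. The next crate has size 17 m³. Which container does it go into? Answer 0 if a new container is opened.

3

Containers with room: container 3 (31 m³).
Tightest fit is container 3 with 31 m³ free.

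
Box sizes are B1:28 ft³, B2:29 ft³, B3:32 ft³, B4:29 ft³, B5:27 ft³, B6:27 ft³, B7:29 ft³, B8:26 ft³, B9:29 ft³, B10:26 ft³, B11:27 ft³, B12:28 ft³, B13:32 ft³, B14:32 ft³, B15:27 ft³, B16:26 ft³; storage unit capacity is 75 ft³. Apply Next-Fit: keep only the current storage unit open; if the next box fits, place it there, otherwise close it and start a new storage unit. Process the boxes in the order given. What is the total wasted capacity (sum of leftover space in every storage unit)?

146

B1 (28 ft³) → storage unit 1 (remaining 47 ft³)
B2 (29 ft³) → storage unit 1 (remaining 18 ft³)
B3 (32 ft³) → storage unit 2 (remaining 43 ft³)
B4 (29 ft³) → storage unit 2 (remaining 14 ft³)
B5 (27 ft³) → storage unit 3 (remaining 48 ft³)
B6 (27 ft³) → storage unit 3 (remaining 21 ft³)
B7 (29 ft³) → storage unit 4 (remaining 46 ft³)
B8 (26 ft³) → storage unit 4 (remaining 20 ft³)
B9 (29 ft³) → storage unit 5 (remaining 46 ft³)
B10 (26 ft³) → storage unit 5 (remaining 20 ft³)
B11 (27 ft³) → storage unit 6 (remaining 48 ft³)
B12 (28 ft³) → storage unit 6 (remaining 20 ft³)
B13 (32 ft³) → storage unit 7 (remaining 43 ft³)
B14 (32 ft³) → storage unit 7 (remaining 11 ft³)
B15 (27 ft³) → storage unit 8 (remaining 48 ft³)
B16 (26 ft³) → storage unit 8 (remaining 22 ft³)
8 storage units × 75 ft³ = 600 ft³; used 454 ft³; unused 146 ft³.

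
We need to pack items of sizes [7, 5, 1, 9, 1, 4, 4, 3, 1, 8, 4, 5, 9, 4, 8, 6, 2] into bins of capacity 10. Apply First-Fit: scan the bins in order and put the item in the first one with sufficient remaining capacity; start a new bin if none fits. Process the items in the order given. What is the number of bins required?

9 bins

7 → bin 1 (remaining 3)
5 → bin 2 (remaining 5)
1 → bin 1 (remaining 2)
9 → bin 3 (remaining 1)
1 → bin 1 (remaining 1)
4 → bin 2 (remaining 1)
4 → bin 4 (remaining 6)
3 → bin 4 (remaining 3)
1 → bin 1 (remaining 0)
8 → bin 5 (remaining 2)
4 → bin 6 (remaining 6)
5 → bin 6 (remaining 1)
9 → bin 7 (remaining 1)
4 → bin 8 (remaining 6)
8 → bin 9 (remaining 2)
6 → bin 8 (remaining 0)
2 → bin 4 (remaining 1)
Final bins: [7,1,1,1] [5,4] [9] [4,3,2] [8] [4,5] [9] [4,6] [8].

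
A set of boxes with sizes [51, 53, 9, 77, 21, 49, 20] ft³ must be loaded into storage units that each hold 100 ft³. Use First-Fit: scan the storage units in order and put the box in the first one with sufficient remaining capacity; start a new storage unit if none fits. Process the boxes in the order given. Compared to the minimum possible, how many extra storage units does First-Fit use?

1

First-Fit: [51,9,21] [53,20] [77] [49] → 4 storage units.
Total size 280 ft³; any packing needs at least ⌈280/100⌉ = 3 storage units.
An optimal packing achieves that bound: [77,21] [53,20,9] [51,49] → 3 storage units.
Excess: 4 − 3 = 1.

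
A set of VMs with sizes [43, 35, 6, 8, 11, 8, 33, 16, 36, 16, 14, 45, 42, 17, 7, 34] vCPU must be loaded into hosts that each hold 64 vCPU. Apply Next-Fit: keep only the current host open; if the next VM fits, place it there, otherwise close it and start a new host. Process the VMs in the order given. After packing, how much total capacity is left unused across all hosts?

43 vCPU → host 1 (remaining 21 vCPU)
35 vCPU → host 2 (remaining 29 vCPU)
6 vCPU → host 2 (remaining 23 vCPU)
8 vCPU → host 2 (remaining 15 vCPU)
11 vCPU → host 2 (remaining 4 vCPU)
8 vCPU → host 3 (remaining 56 vCPU)
33 vCPU → host 3 (remaining 23 vCPU)
16 vCPU → host 3 (remaining 7 vCPU)
36 vCPU → host 4 (remaining 28 vCPU)
16 vCPU → host 4 (remaining 12 vCPU)
14 vCPU → host 5 (remaining 50 vCPU)
45 vCPU → host 5 (remaining 5 vCPU)
42 vCPU → host 6 (remaining 22 vCPU)
17 vCPU → host 6 (remaining 5 vCPU)
7 vCPU → host 7 (remaining 57 vCPU)
34 vCPU → host 7 (remaining 23 vCPU)
7 hosts × 64 vCPU = 448 vCPU; used 371 vCPU; unused 77 vCPU.

77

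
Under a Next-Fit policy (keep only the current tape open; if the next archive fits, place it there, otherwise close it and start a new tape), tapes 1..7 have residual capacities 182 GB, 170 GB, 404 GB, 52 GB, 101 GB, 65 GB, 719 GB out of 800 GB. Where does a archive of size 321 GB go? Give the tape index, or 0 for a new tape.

Next-Fit only looks at tape 7, which has 719 GB free.
321 GB fits there.

7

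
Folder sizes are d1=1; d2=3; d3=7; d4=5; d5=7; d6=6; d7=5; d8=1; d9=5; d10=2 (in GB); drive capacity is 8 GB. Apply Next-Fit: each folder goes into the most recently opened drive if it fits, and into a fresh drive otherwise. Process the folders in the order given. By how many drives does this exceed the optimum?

1

Next-Fit: [1,3] [7] [5] [7] [6] [5,1] [5,2] → 7 drives.
Total size 42 GB; any packing needs at least ⌈42/8⌉ = 6 drives.
An optimal packing achieves that bound: [7,1] [7,1] [6,2] [5,3] [5] [5] → 6 drives.
Excess: 7 − 6 = 1.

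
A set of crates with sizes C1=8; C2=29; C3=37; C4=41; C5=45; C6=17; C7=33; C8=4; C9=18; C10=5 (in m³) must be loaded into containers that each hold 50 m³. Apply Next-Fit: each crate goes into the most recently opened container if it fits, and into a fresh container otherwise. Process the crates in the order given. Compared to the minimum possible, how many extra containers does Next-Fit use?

Next-Fit: [8,29] [37] [41] [45] [17,33] [4,18,5] → 6 containers.
Total size 237 m³; any packing needs at least ⌈237/50⌉ = 5 containers.
An optimal packing achieves that bound: [45,5] [41,8] [37,4] [33,17] [29,18] → 5 containers.
Excess: 6 − 5 = 1.

1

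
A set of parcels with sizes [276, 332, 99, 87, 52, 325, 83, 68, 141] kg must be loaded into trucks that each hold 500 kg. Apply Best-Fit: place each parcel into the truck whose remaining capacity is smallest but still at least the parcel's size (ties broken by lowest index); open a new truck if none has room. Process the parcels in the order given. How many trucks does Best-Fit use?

4 trucks

Put 276 kg in truck 1; 224 kg remain.
Put 332 kg in truck 2; 168 kg remain.
Put 99 kg in truck 2; 69 kg remain.
Put 87 kg in truck 1; 137 kg remain.
Put 52 kg in truck 2; 17 kg remain.
Put 325 kg in truck 3; 175 kg remain.
Put 83 kg in truck 1; 54 kg remain.
Put 68 kg in truck 3; 107 kg remain.
Put 141 kg in truck 4; 359 kg remain.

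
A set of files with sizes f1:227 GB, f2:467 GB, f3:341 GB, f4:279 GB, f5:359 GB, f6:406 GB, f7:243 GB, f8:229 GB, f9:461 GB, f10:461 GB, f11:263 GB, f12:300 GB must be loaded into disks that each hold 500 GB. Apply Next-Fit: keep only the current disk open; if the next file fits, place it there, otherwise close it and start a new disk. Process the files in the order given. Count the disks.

11

Put f1 (227 GB) in disk 1; 273 GB remain.
Put f2 (467 GB) in disk 2; 33 GB remain.
Put f3 (341 GB) in disk 3; 159 GB remain.
Put f4 (279 GB) in disk 4; 221 GB remain.
Put f5 (359 GB) in disk 5; 141 GB remain.
Put f6 (406 GB) in disk 6; 94 GB remain.
Put f7 (243 GB) in disk 7; 257 GB remain.
Put f8 (229 GB) in disk 7; 28 GB remain.
Put f9 (461 GB) in disk 8; 39 GB remain.
Put f10 (461 GB) in disk 9; 39 GB remain.
Put f11 (263 GB) in disk 10; 237 GB remain.
Put f12 (300 GB) in disk 11; 200 GB remain.
Final disks: [227] [467] [341] [279] [359] [406] [243,229] [461] [461] [263] [300].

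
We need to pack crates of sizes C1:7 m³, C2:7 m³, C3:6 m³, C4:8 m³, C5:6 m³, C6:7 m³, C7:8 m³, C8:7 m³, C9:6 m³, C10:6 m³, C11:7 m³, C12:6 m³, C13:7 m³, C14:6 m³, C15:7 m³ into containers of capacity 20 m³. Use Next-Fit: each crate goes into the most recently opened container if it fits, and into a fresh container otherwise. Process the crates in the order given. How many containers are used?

6

Put C1 (7 m³) in container 1; 13 m³ remain.
Put C2 (7 m³) in container 1; 6 m³ remain.
Put C3 (6 m³) in container 1; 0 m³ remain.
Put C4 (8 m³) in container 2; 12 m³ remain.
Put C5 (6 m³) in container 2; 6 m³ remain.
Put C6 (7 m³) in container 3; 13 m³ remain.
Put C7 (8 m³) in container 3; 5 m³ remain.
Put C8 (7 m³) in container 4; 13 m³ remain.
Put C9 (6 m³) in container 4; 7 m³ remain.
Put C10 (6 m³) in container 4; 1 m³ remain.
Put C11 (7 m³) in container 5; 13 m³ remain.
Put C12 (6 m³) in container 5; 7 m³ remain.
Put C13 (7 m³) in container 5; 0 m³ remain.
Put C14 (6 m³) in container 6; 14 m³ remain.
Put C15 (7 m³) in container 6; 7 m³ remain.
Final containers: [7,7,6] [8,6] [7,8] [7,6,6] [7,6,7] [6,7].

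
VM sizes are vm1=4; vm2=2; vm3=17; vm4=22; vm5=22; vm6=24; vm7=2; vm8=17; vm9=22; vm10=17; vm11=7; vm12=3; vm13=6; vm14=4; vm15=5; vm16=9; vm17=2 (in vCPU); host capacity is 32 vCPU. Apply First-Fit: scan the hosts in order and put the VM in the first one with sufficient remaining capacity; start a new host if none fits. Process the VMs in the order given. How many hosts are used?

7 hosts

vm1 (4 vCPU) → host 1 (remaining 28 vCPU)
vm2 (2 vCPU) → host 1 (remaining 26 vCPU)
vm3 (17 vCPU) → host 1 (remaining 9 vCPU)
vm4 (22 vCPU) → host 2 (remaining 10 vCPU)
vm5 (22 vCPU) → host 3 (remaining 10 vCPU)
vm6 (24 vCPU) → host 4 (remaining 8 vCPU)
vm7 (2 vCPU) → host 1 (remaining 7 vCPU)
vm8 (17 vCPU) → host 5 (remaining 15 vCPU)
vm9 (22 vCPU) → host 6 (remaining 10 vCPU)
vm10 (17 vCPU) → host 7 (remaining 15 vCPU)
vm11 (7 vCPU) → host 1 (remaining 0 vCPU)
vm12 (3 vCPU) → host 2 (remaining 7 vCPU)
vm13 (6 vCPU) → host 2 (remaining 1 vCPU)
vm14 (4 vCPU) → host 3 (remaining 6 vCPU)
vm15 (5 vCPU) → host 3 (remaining 1 vCPU)
vm16 (9 vCPU) → host 5 (remaining 6 vCPU)
vm17 (2 vCPU) → host 4 (remaining 6 vCPU)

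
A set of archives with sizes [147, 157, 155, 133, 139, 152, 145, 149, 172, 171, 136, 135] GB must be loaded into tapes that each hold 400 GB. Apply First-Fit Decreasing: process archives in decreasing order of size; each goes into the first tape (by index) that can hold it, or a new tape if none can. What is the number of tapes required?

Sorted descending: 172, 171, 157, 155, 152, 149, 147, 145, 139, 136, 135, 133.
tape 1: place 172 GB, 228 GB left
tape 1: place 171 GB, 57 GB left
tape 2: place 157 GB, 243 GB left
tape 2: place 155 GB, 88 GB left
tape 3: place 152 GB, 248 GB left
tape 3: place 149 GB, 99 GB left
tape 4: place 147 GB, 253 GB left
tape 4: place 145 GB, 108 GB left
tape 5: place 139 GB, 261 GB left
tape 5: place 136 GB, 125 GB left
tape 6: place 135 GB, 265 GB left
tape 6: place 133 GB, 132 GB left
Final tapes: [172,171] [157,155] [152,149] [147,145] [139,136] [135,133].

6 tapes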